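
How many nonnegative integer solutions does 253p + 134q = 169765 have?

gcd(253, 134) = 1  (253 = 1·134 + 119, 134 = 1·119 + 15, 119 = 7·15 + 14, 15 = 1·14 + 1, 14 = 14·1).
Back-substituting, 253·(-9) + 134·(17) = 1.
Scale by 169765: one solution is (-1527885, 2886005). Reduce p mod 134: (117, 1046).
General: p = 117 + 134t, q = 1046 - 253t.
p ≥ 0 ⇒ t ≥ 0; q ≥ 0 ⇒ t ≤ 4. So t ∈ [0, 4]: 5 solutions.

5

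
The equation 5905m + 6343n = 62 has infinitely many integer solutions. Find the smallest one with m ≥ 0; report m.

3852

gcd(6343, 5905) = 1.
1 divides 62, so solutions exist.
By Bézout, 5905*(-1984) + 6343*(1847) = 1.
Scale by 62/1 = 62: (m₀, n₀) = (-123008, 114514).
General solution: m = -123008 + 6343t, n = 114514 - 5905t for integer t.
m ≥ 0: smallest is -123008 mod 6343 = 3852 (at t = 20), with n = -3586.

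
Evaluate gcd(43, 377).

1

gcd(377, 43) = 1  (377 = 8*43 + 33, 43 = 1*33 + 10, 33 = 3*10 + 3, 10 = 3*3 + 1, 3 = 3*1).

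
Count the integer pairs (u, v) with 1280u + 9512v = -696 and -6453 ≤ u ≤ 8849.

13

gcd(9512, 1280) = 8  (9512 = 7·1280 + 552, 1280 = 2·552 + 176, 552 = 3·176 + 24, 176 = 7·24 + 8, 24 = 3·8).
Back-substituting, 1280·(379) + 9512·(-51) = 8.
Scale by -87: particular solution (-32973, 4437); reduce u mod 1189: (319, -43).
General solution: u = 319 + 1189t, v = -43 - 160t for integer t.
-6453 ≤ 319 + 1189t ≤ 8849 gives t ∈ [-5, 7], which is 13 values.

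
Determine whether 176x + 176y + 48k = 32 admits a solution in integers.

yes

gcd(176, 176) = 176  (176 = 1*176).
gcd(176, 48) = 16.
16 divides 32, so integer solutions exist.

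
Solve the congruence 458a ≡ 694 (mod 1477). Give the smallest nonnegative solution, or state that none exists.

453

gcd(1477, 458) = 1.
1 divides 694, so solutions exist.
By Bézout, 458×(-674) + 1477×(209) = 1.
So 458×(-674) ≡ 1 (mod 1477); multiply by 694: a ≡ -467756 (mod 1477).
Smallest nonnegative: a = -467756 mod 1477 = 453.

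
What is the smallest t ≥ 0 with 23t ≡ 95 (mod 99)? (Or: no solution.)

73

gcd(99, 23):
  99 = 4·23 + 7
  23 = 3·7 + 2
  7 = 3·2 + 1
  2 = 2·1
so gcd(99, 23) = 1.
1 divides 95, so solutions exist.
Back-substitute for Bézout coefficients:
  1 = 7 - 3·2
  ... = 23·(-43) + 99·(10)
So 23·(-43) ≡ 1 (mod 99); multiply by 95: t ≡ -4085 (mod 99).
Smallest nonnegative: t = -4085 mod 99 = 73.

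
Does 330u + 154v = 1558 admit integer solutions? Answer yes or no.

no

gcd(330, 154) = 22  (330 = 2*154 + 22, 154 = 7*22).
22 does not divide 1558 (remainder 18), so no integer solutions.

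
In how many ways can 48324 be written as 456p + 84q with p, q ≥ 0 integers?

15

gcd(456, 84) = 12.
By Bézout, 456*(-2) + 84*(11) = 12.
One solution: (3, 559).
General: p = 3 + 7t, q = 559 - 38t.
p ≥ 0 ⇒ t ≥ 0; q ≥ 0 ⇒ t ≤ 14. So t ∈ [0, 14]: 15 solutions.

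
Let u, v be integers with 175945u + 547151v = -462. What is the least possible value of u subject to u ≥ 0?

gcd(547151, 175945):
  547151 = 3·175945 + 19316
  175945 = 9·19316 + 2101
  19316 = 9·2101 + 407
  2101 = 5·407 + 66
  407 = 6·66 + 11
  66 = 6·11
so gcd(547151, 175945) = 11.
11 divides -462, so solutions exist.
Back-substitute for Bézout coefficients:
  11 = 407 - 6·66
  ... = 175945·(-8073) + 547151·(2596)
Scale by -462/11 = -42: (u₀, v₀) = (339066, -109032).
General solution: u = 339066 + 49741t, v = -109032 - 15995t for integer t.
u ≥ 0: smallest is 339066 mod 49741 = 40620 (at t = -6), with v = -13062.

40620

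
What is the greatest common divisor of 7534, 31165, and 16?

1

gcd(31165, 7534) = 1  (31165 = 4·7534 + 1029, 7534 = 7·1029 + 331, 1029 = 3·331 + 36, 331 = 9·36 + 7, 36 = 5·7 + 1, 7 = 7·1).
gcd(1, 16) = 1.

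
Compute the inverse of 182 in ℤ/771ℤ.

233

gcd(771, 182):
  771 = 4·182 + 43
  182 = 4·43 + 10
  43 = 4·10 + 3
  10 = 3·3 + 1
  3 = 3·1
so gcd(771, 182) = 1.
Back-substitute for Bézout coefficients:
  1 = 10 - 3·3
  ... = 182·(233) + 771·(-55)
So 182·233 ≡ 1 (mod 771), and 233 mod 771 = 233.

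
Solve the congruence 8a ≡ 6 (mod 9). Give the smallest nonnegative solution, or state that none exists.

gcd(9, 8) = 1.
1 divides 6, so solutions exist.
By Bézout, 8·(-1) + 9·(1) = 1.
So 8·(-1) ≡ 1 (mod 9); multiply by 6: a ≡ -6 (mod 9).
Smallest nonnegative: a = -6 mod 9 = 3.

3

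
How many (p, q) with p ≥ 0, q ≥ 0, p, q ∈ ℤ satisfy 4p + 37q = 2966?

gcd(37, 4) = 1  (37 = 9×4 + 1, 4 = 4×1).
Back-substituting, 4×(-9) + 37×(1) = 1.
Scale by 2966: one solution is (-26694, 2966). Reduce p mod 37: (20, 78).
General: p = 20 + 37t, q = 78 - 4t.
p ≥ 0 ⇒ t ≥ 0; q ≥ 0 ⇒ t ≤ 19. So t ∈ [0, 19]: 20 solutions.

20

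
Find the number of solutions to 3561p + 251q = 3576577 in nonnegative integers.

gcd(3561, 251) = 1.
By Bézout, 3561·(-16) + 251·(227) = 1.
One solution: (7, 14150).
General: p = 7 + 251t, q = 14150 - 3561t.
p ≥ 0 ⇒ t ≥ 0; q ≥ 0 ⇒ t ≤ 3. So t ∈ [0, 3]: 4 solutions.

4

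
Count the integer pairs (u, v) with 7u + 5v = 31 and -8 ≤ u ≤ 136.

29

gcd(7, 5):
  7 = 1·5 + 2
  5 = 2·2 + 1
  2 = 2·1
so gcd(7, 5) = 1.
Back-substitute for Bézout coefficients:
  1 = 5 - 2·2
  ... = 7·(-2) + 5·(3)
Scale by 31: particular solution (-62, 93); reduce u mod 5: (3, 2).
General solution: u = 3 + 5t, v = 2 - 7t for integer t.
-8 ≤ 3 + 5t ≤ 136 gives t ∈ [-2, 26], which is 29 values.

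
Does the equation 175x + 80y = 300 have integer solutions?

gcd(175, 80) = 5  (175 = 2·80 + 15, 80 = 5·15 + 5, 15 = 3·5).
5 divides 300, so integer solutions exist.

yes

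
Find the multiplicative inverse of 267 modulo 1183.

gcd(1183, 267) = 1  (1183 = 4×267 + 115, 267 = 2×115 + 37, 115 = 3×37 + 4, 37 = 9×4 + 1, 4 = 4×1).
Back-substituting, 267×(288) + 1183×(-65) = 1.
So 267×288 ≡ 1 (mod 1183), and 288 mod 1183 = 288.

288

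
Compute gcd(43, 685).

gcd(685, 43):
  685 = 15·43 + 40
  43 = 1·40 + 3
  40 = 13·3 + 1
  3 = 3·1
so gcd(685, 43) = 1.

1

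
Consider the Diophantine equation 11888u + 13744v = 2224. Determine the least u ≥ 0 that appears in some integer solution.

569

gcd(13744, 11888):
  13744 = 1×11888 + 1856
  11888 = 6×1856 + 752
  1856 = 2×752 + 352
  752 = 2×352 + 48
  352 = 7×48 + 16
  48 = 3×16
so gcd(13744, 11888) = 16.
16 divides 2224, so solutions exist.
Back-substitute for Bézout coefficients:
  16 = 352 - 7×48
  ... = 11888×(-274) + 13744×(237)
Scale by 2224/16 = 139: (u₀, v₀) = (-38086, 32943).
General solution: u = -38086 + 859t, v = 32943 - 743t for integer t.
u ≥ 0: smallest is -38086 mod 859 = 569 (at t = 45), with v = -492.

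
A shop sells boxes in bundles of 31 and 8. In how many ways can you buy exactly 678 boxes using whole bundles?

3

Need nonnegative integers with 31j + 8k = 678.
gcd(31, 8) = 1, and 31·(-1) + 8·(4) = 1.
So (j₀, k₀) = (-678, 2712); general j = -678 + 8t, k = 2712 - 31t.
j ≥ 0 ⇒ t ≥ 85; k ≥ 0 ⇒ t ≤ 87. That's 3 values of t.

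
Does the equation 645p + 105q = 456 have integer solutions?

gcd(645, 105) = 15  (645 = 6×105 + 15, 105 = 7×15).
15 does not divide 456 (remainder 6), so no integer solutions.

no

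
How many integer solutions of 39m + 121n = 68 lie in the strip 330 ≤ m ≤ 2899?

gcd(121, 39) = 1  (121 = 3×39 + 4, 39 = 9×4 + 3, 4 = 1×3 + 1, 3 = 3×1).
Back-substituting, 39×(-31) + 121×(10) = 1.
Scale by 68: particular solution (-2108, 680); reduce m mod 121: (70, -22).
General solution: m = 70 + 121t, n = -22 - 39t for integer t.
330 ≤ 70 + 121t ≤ 2899 gives t ∈ [3, 23], which is 21 values.

21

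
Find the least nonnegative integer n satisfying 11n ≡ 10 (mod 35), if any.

gcd(35, 11):
  35 = 3×11 + 2
  11 = 5×2 + 1
  2 = 2×1
so gcd(35, 11) = 1.
1 divides 10, so solutions exist.
Back-substitute for Bézout coefficients:
  1 = 11 - 5×2
  ... = 11×(16) + 35×(-5)
So 11×(16) ≡ 1 (mod 35); multiply by 10: n ≡ 160 (mod 35).
Smallest nonnegative: n = 160 mod 35 = 20.

20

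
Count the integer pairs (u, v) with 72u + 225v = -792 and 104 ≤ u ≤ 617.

21

gcd(225, 72) = 9.
By Bézout, 72·(-3) + 225·(1) = 9.
Particular solution: (14, -8).
General solution: u = 14 + 25t, v = -8 - 8t for integer t.
104 ≤ 14 + 25t ≤ 617 gives t ∈ [4, 24], which is 21 values.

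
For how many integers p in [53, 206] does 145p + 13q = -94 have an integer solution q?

12

gcd(145, 13) = 1.
By Bézout, 145·(-6) + 13·(67) = 1.
Particular solution: (5, -63).
General solution: p = 5 + 13t, q = -63 - 145t for integer t.
53 ≤ 5 + 13t ≤ 206 gives t ∈ [4, 15], which is 12 values.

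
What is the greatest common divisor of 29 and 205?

gcd(205, 29):
  205 = 7×29 + 2
  29 = 14×2 + 1
  2 = 2×1
so gcd(205, 29) = 1.

1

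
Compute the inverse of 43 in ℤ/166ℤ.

gcd(166, 43) = 1  (166 = 3*43 + 37, 43 = 1*37 + 6, 37 = 6*6 + 1, 6 = 6*1).
Back-substituting, 43*(-27) + 166*(7) = 1.
So 43*-27 ≡ 1 (mod 166), and -27 mod 166 = 139.

139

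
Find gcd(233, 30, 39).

gcd(233, 30) = 1.
gcd(1, 39) = 1.

1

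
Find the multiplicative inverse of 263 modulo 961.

gcd(961, 263) = 1  (961 = 3×263 + 172, 263 = 1×172 + 91, 172 = 1×91 + 81, 91 = 1×81 + 10, 81 = 8×10 + 1, 10 = 10×1).
Back-substituting, 263×(-95) + 961×(26) = 1.
So 263×-95 ≡ 1 (mod 961), and -95 mod 961 = 866.

866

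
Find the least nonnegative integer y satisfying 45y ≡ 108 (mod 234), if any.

18

gcd(234, 45):
  234 = 5·45 + 9
  45 = 5·9
so gcd(234, 45) = 9.
9 divides 108, so solutions exist.
Back-substitute for Bézout coefficients:
  9 = 234 - 5·45
  ... = 45·(-5) + 234·(1)
So 45·(-5) ≡ 9 (mod 234); multiply by 12: y ≡ -60 (mod 26).
Smallest nonnegative: y = -60 mod 26 = 18.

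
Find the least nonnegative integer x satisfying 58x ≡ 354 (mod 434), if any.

51

gcd(434, 58) = 2  (434 = 7·58 + 28, 58 = 2·28 + 2, 28 = 14·2).
2 divides 354, so solutions exist.
Back-substituting, 58·(15) + 434·(-2) = 2.
So 58·(15) ≡ 2 (mod 434); multiply by 177: x ≡ 2655 (mod 217).
Smallest nonnegative: x = 2655 mod 217 = 51.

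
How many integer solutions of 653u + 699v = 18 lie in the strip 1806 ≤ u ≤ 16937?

22

gcd(699, 653):
  699 = 1×653 + 46
  653 = 14×46 + 9
  46 = 5×9 + 1
  9 = 9×1
so gcd(699, 653) = 1.
Back-substitute for Bézout coefficients:
  1 = 46 - 5×9
  ... = 653×(-76) + 699×(71)
Scale by 18: particular solution (-1368, 1278); reduce u mod 699: (30, -28).
General solution: u = 30 + 699t, v = -28 - 653t for integer t.
1806 ≤ 30 + 699t ≤ 16937 gives t ∈ [3, 24], which is 22 values.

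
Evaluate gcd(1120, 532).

gcd(1120, 532):
  1120 = 2×532 + 56
  532 = 9×56 + 28
  56 = 2×28
so gcd(1120, 532) = 28.

28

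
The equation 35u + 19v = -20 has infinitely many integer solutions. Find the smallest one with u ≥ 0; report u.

13

gcd(35, 19):
  35 = 1*19 + 16
  19 = 1*16 + 3
  16 = 5*3 + 1
  3 = 3*1
so gcd(35, 19) = 1.
1 divides -20, so solutions exist.
Back-substitute for Bézout coefficients:
  1 = 16 - 5*3
  ... = 35*(6) + 19*(-11)
Scale by -20/1 = -20: (u₀, v₀) = (-120, 220).
General solution: u = -120 + 19t, v = 220 - 35t for integer t.
u ≥ 0: smallest is -120 mod 19 = 13 (at t = 7), with v = -25.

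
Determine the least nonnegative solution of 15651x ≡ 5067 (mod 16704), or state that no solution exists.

249

gcd(16704, 15651) = 9  (16704 = 1*15651 + 1053, 15651 = 14*1053 + 909, 1053 = 1*909 + 144, 909 = 6*144 + 45, 144 = 3*45 + 9, 45 = 5*9).
9 divides 5067, so solutions exist.
Back-substituting, 15651*(-349) + 16704*(327) = 9.
So 15651*(-349) ≡ 9 (mod 16704); multiply by 563: x ≡ -196487 (mod 1856).
Smallest nonnegative: x = -196487 mod 1856 = 249.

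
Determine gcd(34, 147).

1

gcd(147, 34):
  147 = 4×34 + 11
  34 = 3×11 + 1
  11 = 11×1
so gcd(147, 34) = 1.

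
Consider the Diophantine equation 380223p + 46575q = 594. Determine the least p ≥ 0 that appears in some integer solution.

4503

gcd(380223, 46575) = 9.
9 divides 594, so solutions exist.
By Bézout, 380223·(1558) + 46575·(-12719) = 9.
Scale by 594/9 = 66: (p₀, q₀) = (102828, -839454).
General solution: p = 102828 + 5175t, q = -839454 - 42247t for integer t.
p ≥ 0: smallest is 102828 mod 5175 = 4503 (at t = -19), with q = -36761.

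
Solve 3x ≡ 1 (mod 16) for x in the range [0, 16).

11

gcd(16, 3) = 1.
By Bézout, 3×(-5) + 16×(1) = 1.
So 3×-5 ≡ 1 (mod 16), and -5 mod 16 = 11.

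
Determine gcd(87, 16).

gcd(87, 16) = 1  (87 = 5·16 + 7, 16 = 2·7 + 2, 7 = 3·2 + 1, 2 = 2·1).

1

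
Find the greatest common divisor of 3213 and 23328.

gcd(23328, 3213):
  23328 = 7·3213 + 837
  3213 = 3·837 + 702
  837 = 1·702 + 135
  702 = 5·135 + 27
  135 = 5·27
so gcd(23328, 3213) = 27.

27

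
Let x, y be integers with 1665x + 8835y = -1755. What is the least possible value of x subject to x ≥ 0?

gcd(8835, 1665) = 15.
15 divides -1755, so solutions exist.
By Bézout, 1665*(-260) + 8835*(49) = 15.
Scale by -1755/15 = -117: (x₀, y₀) = (30420, -5733).
General solution: x = 30420 + 589t, y = -5733 - 111t for integer t.
x ≥ 0: smallest is 30420 mod 589 = 381 (at t = -51), with y = -72.

381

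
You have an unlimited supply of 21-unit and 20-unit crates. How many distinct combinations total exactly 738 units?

1

Need nonnegative integers with 21j + 20k = 738.
gcd(21, 20) = 1, and 21·(1) + 20·(-1) = 1.
So (j₀, k₀) = (738, -738); general j = 738 + 20t, k = -738 - 21t.
j ≥ 0 ⇒ t ≥ -36; k ≥ 0 ⇒ t ≤ -36. That's 1 value of t.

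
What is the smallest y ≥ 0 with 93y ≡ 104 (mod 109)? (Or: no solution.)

gcd(109, 93):
  109 = 1*93 + 16
  93 = 5*16 + 13
  16 = 1*13 + 3
  13 = 4*3 + 1
  3 = 3*1
so gcd(109, 93) = 1.
1 divides 104, so solutions exist.
Back-substitute for Bézout coefficients:
  1 = 13 - 4*3
  ... = 93*(34) + 109*(-29)
So 93*(34) ≡ 1 (mod 109); multiply by 104: y ≡ 3536 (mod 109).
Smallest nonnegative: y = 3536 mod 109 = 48.

48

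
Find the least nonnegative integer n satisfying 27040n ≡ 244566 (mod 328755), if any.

no solution

gcd(328755, 27040):
  328755 = 12×27040 + 4275
  27040 = 6×4275 + 1390
  4275 = 3×1390 + 105
  1390 = 13×105 + 25
  105 = 4×25 + 5
  25 = 5×5
so gcd(328755, 27040) = 5.
5 does not divide 244566, so the congruence has no solution.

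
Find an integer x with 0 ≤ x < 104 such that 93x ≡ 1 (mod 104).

85

gcd(104, 93) = 1.
By Bézout, 93×(-19) + 104×(17) = 1.
So 93×-19 ≡ 1 (mod 104), and -19 mod 104 = 85.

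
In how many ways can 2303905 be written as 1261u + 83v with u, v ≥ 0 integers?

gcd(1261, 83):
  1261 = 15·83 + 16
  83 = 5·16 + 3
  16 = 5·3 + 1
  3 = 3·1
so gcd(1261, 83) = 1.
Back-substitute for Bézout coefficients:
  1 = 16 - 5·3
  ... = 1261·(26) + 83·(-395)
Scale by 2303905: one solution is (59901530, -910042475). Reduce u mod 83: (15, 27530).
General: u = 15 + 83t, v = 27530 - 1261t.
u ≥ 0 ⇒ t ≥ 0; v ≥ 0 ⇒ t ≤ 21. So t ∈ [0, 21]: 22 solutions.

22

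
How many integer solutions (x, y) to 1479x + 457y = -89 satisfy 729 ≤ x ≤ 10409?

22

gcd(1479, 457):
  1479 = 3*457 + 108
  457 = 4*108 + 25
  108 = 4*25 + 8
  25 = 3*8 + 1
  8 = 8*1
so gcd(1479, 457) = 1.
Back-substitute for Bézout coefficients:
  1 = 25 - 3*8
  ... = 1479*(-55) + 457*(178)
Scale by -89: particular solution (4895, -15842); reduce x mod 457: (325, -1052).
General solution: x = 325 + 457t, y = -1052 - 1479t for integer t.
729 ≤ 325 + 457t ≤ 10409 gives t ∈ [1, 22], which is 22 values.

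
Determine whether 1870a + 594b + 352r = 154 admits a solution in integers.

yes

gcd(1870, 594) = 22  (1870 = 3*594 + 88, 594 = 6*88 + 66, 88 = 1*66 + 22, 66 = 3*22).
gcd(22, 352) = 22.
22 divides 154, so integer solutions exist.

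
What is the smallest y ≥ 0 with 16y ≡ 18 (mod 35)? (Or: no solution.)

23

gcd(35, 16):
  35 = 2·16 + 3
  16 = 5·3 + 1
  3 = 3·1
so gcd(35, 16) = 1.
1 divides 18, so solutions exist.
Back-substitute for Bézout coefficients:
  1 = 16 - 5·3
  ... = 16·(11) + 35·(-5)
So 16·(11) ≡ 1 (mod 35); multiply by 18: y ≡ 198 (mod 35).
Smallest nonnegative: y = 198 mod 35 = 23.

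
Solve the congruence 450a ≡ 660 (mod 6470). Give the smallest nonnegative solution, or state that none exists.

174

gcd(6470, 450) = 10.
10 divides 660, so solutions exist.
By Bézout, 450×(-115) + 6470×(8) = 10.
So 450×(-115) ≡ 10 (mod 6470); multiply by 66: a ≡ -7590 (mod 647).
Smallest nonnegative: a = -7590 mod 647 = 174.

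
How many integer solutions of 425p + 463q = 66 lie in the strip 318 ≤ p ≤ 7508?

16

gcd(463, 425) = 1  (463 = 1×425 + 38, 425 = 11×38 + 7, 38 = 5×7 + 3, 7 = 2×3 + 1, 3 = 3×1).
Back-substituting, 425×(134) + 463×(-123) = 1.
Scale by 66: particular solution (8844, -8118); reduce p mod 463: (47, -43).
General solution: p = 47 + 463t, q = -43 - 425t for integer t.
318 ≤ 47 + 463t ≤ 7508 gives t ∈ [1, 16], which is 16 values.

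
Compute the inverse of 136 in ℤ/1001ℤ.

gcd(1001, 136) = 1.
By Bézout, 136·(-184) + 1001·(25) = 1.
So 136·-184 ≡ 1 (mod 1001), and -184 mod 1001 = 817.

817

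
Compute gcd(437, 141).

gcd(437, 141):
  437 = 3·141 + 14
  141 = 10·14 + 1
  14 = 14·1
so gcd(437, 141) = 1.

1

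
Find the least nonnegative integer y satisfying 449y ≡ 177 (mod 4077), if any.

gcd(4077, 449) = 1  (4077 = 9*449 + 36, 449 = 12*36 + 17, 36 = 2*17 + 2, 17 = 8*2 + 1, 2 = 2*1).
1 divides 177, so solutions exist.
Back-substituting, 449*(1925) + 4077*(-212) = 1.
So 449*(1925) ≡ 1 (mod 4077); multiply by 177: y ≡ 340725 (mod 4077).
Smallest nonnegative: y = 340725 mod 4077 = 2334.

2334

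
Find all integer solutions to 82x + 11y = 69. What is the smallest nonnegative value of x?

gcd(82, 11):
  82 = 7·11 + 5
  11 = 2·5 + 1
  5 = 5·1
so gcd(82, 11) = 1.
1 divides 69, so solutions exist.
Back-substitute for Bézout coefficients:
  1 = 11 - 2·5
  ... = 82·(-2) + 11·(15)
Scale by 69/1 = 69: (x₀, y₀) = (-138, 1035).
General solution: x = -138 + 11t, y = 1035 - 82t for integer t.
x ≥ 0: smallest is -138 mod 11 = 5 (at t = 13), with y = -31.

5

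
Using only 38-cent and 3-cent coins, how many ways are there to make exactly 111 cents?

1

Need nonnegative integers with 38j + 3k = 111.
gcd(38, 3) = 1, and 38·(-1) + 3·(13) = 1.
So (j₀, k₀) = (-111, 1443); general j = -111 + 3t, k = 1443 - 38t.
j ≥ 0 ⇒ t ≥ 37; k ≥ 0 ⇒ t ≤ 37. That's 1 value of t.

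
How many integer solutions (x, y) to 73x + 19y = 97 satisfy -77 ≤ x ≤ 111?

10

gcd(73, 19) = 1  (73 = 3·19 + 16, 19 = 1·16 + 3, 16 = 5·3 + 1, 3 = 3·1).
Back-substituting, 73·(6) + 19·(-23) = 1.
Scale by 97: particular solution (582, -2231); reduce x mod 19: (12, -41).
General solution: x = 12 + 19t, y = -41 - 73t for integer t.
-77 ≤ 12 + 19t ≤ 111 gives t ∈ [-4, 5], which is 10 values.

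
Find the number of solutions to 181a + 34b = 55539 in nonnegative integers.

9

gcd(181, 34) = 1  (181 = 5×34 + 11, 34 = 3×11 + 1, 11 = 11×1).
Back-substituting, 181×(-3) + 34×(16) = 1.
Scale by 55539: one solution is (-166617, 888624). Reduce a mod 34: (17, 1543).
General: a = 17 + 34t, b = 1543 - 181t.
a ≥ 0 ⇒ t ≥ 0; b ≥ 0 ⇒ t ≤ 8. So t ∈ [0, 8]: 9 solutions.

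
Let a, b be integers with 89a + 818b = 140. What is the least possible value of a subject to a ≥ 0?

792

gcd(818, 89) = 1  (818 = 9*89 + 17, 89 = 5*17 + 4, 17 = 4*4 + 1, 4 = 4*1).
1 divides 140, so solutions exist.
Back-substituting, 89*(-193) + 818*(21) = 1.
Scale by 140/1 = 140: (a₀, b₀) = (-27020, 2940).
General solution: a = -27020 + 818t, b = 2940 - 89t for integer t.
a ≥ 0: smallest is -27020 mod 818 = 792 (at t = 34), with b = -86.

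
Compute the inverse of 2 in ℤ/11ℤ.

6

gcd(11, 2):
  11 = 5·2 + 1
  2 = 2·1
so gcd(11, 2) = 1.
Back-substitute for Bézout coefficients:
  1 = 11 - 5·2
  ... = 2·(-5) + 11·(1)
So 2·-5 ≡ 1 (mod 11), and -5 mod 11 = 6.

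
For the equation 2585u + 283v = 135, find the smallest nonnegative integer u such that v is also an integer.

gcd(2585, 283) = 1.
1 divides 135, so solutions exist.
By Bézout, 2585×(-67) + 283×(612) = 1.
Scale by 135/1 = 135: (u₀, v₀) = (-9045, 82620).
General solution: u = -9045 + 283t, v = 82620 - 2585t for integer t.
u ≥ 0: smallest is -9045 mod 283 = 11 (at t = 32), with v = -100.

11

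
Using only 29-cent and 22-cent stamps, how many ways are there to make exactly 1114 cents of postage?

2

Need nonnegative integers with 29j + 22k = 1114.
gcd(29, 22) = 1, and 29·(-3) + 22·(4) = 1.
So (j₀, k₀) = (-3342, 4456); general j = -3342 + 22t, k = 4456 - 29t.
j ≥ 0 ⇒ t ≥ 152; k ≥ 0 ⇒ t ≤ 153. That's 2 values of t.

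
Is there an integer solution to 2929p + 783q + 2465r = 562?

no

gcd(2929, 783) = 29  (2929 = 3·783 + 580, 783 = 1·580 + 203, 580 = 2·203 + 174, 203 = 1·174 + 29, 174 = 6·29).
gcd(29, 2465) = 29.
29 does not divide 562 (remainder 11), so no integer solutions.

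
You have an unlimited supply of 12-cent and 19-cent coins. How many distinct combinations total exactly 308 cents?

Need nonnegative integers with 12j + 19k = 308.
gcd(12, 19) = 1, and 12·(8) + 19·(-5) = 1.
So (j₀, k₀) = (2464, -1540); general j = 2464 + 19t, k = -1540 - 12t.
j ≥ 0 ⇒ t ≥ -129; k ≥ 0 ⇒ t ≤ -129. That's 1 value of t.

1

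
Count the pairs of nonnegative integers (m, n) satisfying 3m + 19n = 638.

gcd(19, 3) = 1.
By Bézout, 3·(-6) + 19·(1) = 1.
One solution: (10, 32).
General: m = 10 + 19t, n = 32 - 3t.
m ≥ 0 ⇒ t ≥ 0; n ≥ 0 ⇒ t ≤ 10. So t ∈ [0, 10]: 11 solutions.

11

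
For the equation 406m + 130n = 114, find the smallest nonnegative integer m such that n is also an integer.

gcd(406, 130) = 2  (406 = 3*130 + 16, 130 = 8*16 + 2, 16 = 8*2).
2 divides 114, so solutions exist.
Back-substituting, 406*(-8) + 130*(25) = 2.
Scale by 114/2 = 57: (m₀, n₀) = (-456, 1425).
General solution: m = -456 + 65t, n = 1425 - 203t for integer t.
m ≥ 0: smallest is -456 mod 65 = 64 (at t = 8), with n = -199.

64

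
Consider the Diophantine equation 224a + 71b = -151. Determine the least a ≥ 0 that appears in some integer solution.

25

gcd(224, 71) = 1  (224 = 3×71 + 11, 71 = 6×11 + 5, 11 = 2×5 + 1, 5 = 5×1).
1 divides -151, so solutions exist.
Back-substituting, 224×(13) + 71×(-41) = 1.
Scale by -151/1 = -151: (a₀, b₀) = (-1963, 6191).
General solution: a = -1963 + 71t, b = 6191 - 224t for integer t.
a ≥ 0: smallest is -1963 mod 71 = 25 (at t = 28), with b = -81.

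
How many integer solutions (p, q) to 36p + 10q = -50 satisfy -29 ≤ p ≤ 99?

25

gcd(36, 10) = 2.
By Bézout, 36*(2) + 10*(-7) = 2.
Particular solution: (0, -5).
General solution: p = 0 + 5t, q = -5 - 18t for integer t.
-29 ≤ 0 + 5t ≤ 99 gives t ∈ [-5, 19], which is 25 values.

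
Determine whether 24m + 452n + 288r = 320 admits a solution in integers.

yes

gcd(452, 24) = 4.
gcd(4, 288) = 4.
4 divides 320, so integer solutions exist.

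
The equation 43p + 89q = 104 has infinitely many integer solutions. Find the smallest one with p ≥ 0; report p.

gcd(89, 43):
  89 = 2×43 + 3
  43 = 14×3 + 1
  3 = 3×1
so gcd(89, 43) = 1.
1 divides 104, so solutions exist.
Back-substitute for Bézout coefficients:
  1 = 43 - 14×3
  ... = 43×(29) + 89×(-14)
Scale by 104/1 = 104: (p₀, q₀) = (3016, -1456).
General solution: p = 3016 + 89t, q = -1456 - 43t for integer t.
p ≥ 0: smallest is 3016 mod 89 = 79 (at t = -33), with q = -37.

79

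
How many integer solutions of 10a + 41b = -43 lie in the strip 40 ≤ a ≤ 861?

20

gcd(41, 10) = 1.
By Bézout, 10*(-4) + 41*(1) = 1.
Particular solution: (8, -3).
General solution: a = 8 + 41t, b = -3 - 10t for integer t.
40 ≤ 8 + 41t ≤ 861 gives t ∈ [1, 20], which is 20 values.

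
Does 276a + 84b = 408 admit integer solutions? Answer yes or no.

gcd(276, 84) = 12  (276 = 3*84 + 24, 84 = 3*24 + 12, 24 = 2*12).
12 divides 408, so integer solutions exist.

yes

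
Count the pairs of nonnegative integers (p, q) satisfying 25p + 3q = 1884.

gcd(25, 3):
  25 = 8×3 + 1
  3 = 3×1
so gcd(25, 3) = 1.
Back-substitute for Bézout coefficients:
  1 = 25 - 8×3
  ... = 25×(1) + 3×(-8)
Scale by 1884: one solution is (1884, -15072). Reduce p mod 3: (0, 628).
General: p = 0 + 3t, q = 628 - 25t.
p ≥ 0 ⇒ t ≥ 0; q ≥ 0 ⇒ t ≤ 25. So t ∈ [0, 25]: 26 solutions.

26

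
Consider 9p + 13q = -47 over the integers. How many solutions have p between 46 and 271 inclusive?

gcd(13, 9) = 1  (13 = 1×9 + 4, 9 = 2×4 + 1, 4 = 4×1).
Back-substituting, 9×(3) + 13×(-2) = 1.
Scale by -47: particular solution (-141, 94); reduce p mod 13: (2, -5).
General solution: p = 2 + 13t, q = -5 - 9t for integer t.
46 ≤ 2 + 13t ≤ 271 gives t ∈ [4, 20], which is 17 values.

17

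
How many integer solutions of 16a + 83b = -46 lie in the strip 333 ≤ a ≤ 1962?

gcd(83, 16) = 1  (83 = 5×16 + 3, 16 = 5×3 + 1, 3 = 3×1).
Back-substituting, 16×(26) + 83×(-5) = 1.
Scale by -46: particular solution (-1196, 230); reduce a mod 83: (49, -10).
General solution: a = 49 + 83t, b = -10 - 16t for integer t.
333 ≤ 49 + 83t ≤ 1962 gives t ∈ [4, 23], which is 20 values.

20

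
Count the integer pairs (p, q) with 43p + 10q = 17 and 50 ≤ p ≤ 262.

gcd(43, 10) = 1  (43 = 4×10 + 3, 10 = 3×3 + 1, 3 = 3×1).
Back-substituting, 43×(-3) + 10×(13) = 1.
Scale by 17: particular solution (-51, 221); reduce p mod 10: (9, -37).
General solution: p = 9 + 10t, q = -37 - 43t for integer t.
50 ≤ 9 + 10t ≤ 262 gives t ∈ [5, 25], which is 21 values.

21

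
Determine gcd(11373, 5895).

gcd(11373, 5895):
  11373 = 1×5895 + 5478
  5895 = 1×5478 + 417
  5478 = 13×417 + 57
  417 = 7×57 + 18
  57 = 3×18 + 3
  18 = 6×3
so gcd(11373, 5895) = 3.

3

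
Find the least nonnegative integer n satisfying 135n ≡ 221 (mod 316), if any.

gcd(316, 135) = 1.
1 divides 221, so solutions exist.
By Bézout, 135*(103) + 316*(-44) = 1.
So 135*(103) ≡ 1 (mod 316); multiply by 221: n ≡ 22763 (mod 316).
Smallest nonnegative: n = 22763 mod 316 = 11.

11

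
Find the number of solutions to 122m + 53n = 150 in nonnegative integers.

0

gcd(122, 53) = 1  (122 = 2×53 + 16, 53 = 3×16 + 5, 16 = 3×5 + 1, 5 = 5×1).
Back-substituting, 122×(10) + 53×(-23) = 1.
Scale by 150: one solution is (1500, -3450). Reduce m mod 53: (16, -34).
General: m = 16 + 53t, n = -34 - 122t.
m ≥ 0 ⇒ t ≥ 0; n ≥ 0 ⇒ t ≤ -1. So t ∈ [0, -1]: 0 solutions.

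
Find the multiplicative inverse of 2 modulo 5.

gcd(5, 2) = 1  (5 = 2*2 + 1, 2 = 2*1).
Back-substituting, 2*(-2) + 5*(1) = 1.
So 2*-2 ≡ 1 (mod 5), and -2 mod 5 = 3.

3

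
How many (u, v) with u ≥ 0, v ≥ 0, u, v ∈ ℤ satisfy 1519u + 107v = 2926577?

18

gcd(1519, 107) = 1.
By Bézout, 1519×(51) + 107×(-724) = 1.
One solution: (57, 26542).
General: u = 57 + 107t, v = 26542 - 1519t.
u ≥ 0 ⇒ t ≥ 0; v ≥ 0 ⇒ t ≤ 17. So t ∈ [0, 17]: 18 solutions.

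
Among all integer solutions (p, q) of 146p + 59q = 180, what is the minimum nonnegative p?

gcd(146, 59) = 1  (146 = 2×59 + 28, 59 = 2×28 + 3, 28 = 9×3 + 1, 3 = 3×1).
1 divides 180, so solutions exist.
Back-substituting, 146×(19) + 59×(-47) = 1.
Scale by 180/1 = 180: (p₀, q₀) = (3420, -8460).
General solution: p = 3420 + 59t, q = -8460 - 146t for integer t.
p ≥ 0: smallest is 3420 mod 59 = 57 (at t = -57), with q = -138.

57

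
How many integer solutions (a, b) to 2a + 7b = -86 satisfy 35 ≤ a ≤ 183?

21

gcd(7, 2) = 1  (7 = 3·2 + 1, 2 = 2·1).
Back-substituting, 2·(-3) + 7·(1) = 1.
Scale by -86: particular solution (258, -86); reduce a mod 7: (6, -14).
General solution: a = 6 + 7t, b = -14 - 2t for integer t.
35 ≤ 6 + 7t ≤ 183 gives t ∈ [5, 25], which is 21 values.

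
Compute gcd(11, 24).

1

gcd(24, 11):
  24 = 2×11 + 2
  11 = 5×2 + 1
  2 = 2×1
so gcd(24, 11) = 1.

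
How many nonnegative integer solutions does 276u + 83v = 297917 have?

gcd(276, 83) = 1  (276 = 3·83 + 27, 83 = 3·27 + 2, 27 = 13·2 + 1, 2 = 2·1).
Back-substituting, 276·(40) + 83·(-133) = 1.
Scale by 297917: one solution is (11916680, -39622961). Reduce u mod 83: (38, 3463).
General: u = 38 + 83t, v = 3463 - 276t.
u ≥ 0 ⇒ t ≥ 0; v ≥ 0 ⇒ t ≤ 12. So t ∈ [0, 12]: 13 solutions.

13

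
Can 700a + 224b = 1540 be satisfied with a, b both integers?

gcd(700, 224) = 28.
28 divides 1540, so integer solutions exist.

yes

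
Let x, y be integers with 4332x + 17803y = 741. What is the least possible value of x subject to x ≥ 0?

481

gcd(17803, 4332) = 19.
19 divides 741, so solutions exist.
By Bézout, 4332·(-300) + 17803·(73) = 19.
Scale by 741/19 = 39: (x₀, y₀) = (-11700, 2847).
General solution: x = -11700 + 937t, y = 2847 - 228t for integer t.
x ≥ 0: smallest is -11700 mod 937 = 481 (at t = 13), with y = -117.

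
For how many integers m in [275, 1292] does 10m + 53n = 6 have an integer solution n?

gcd(53, 10):
  53 = 5×10 + 3
  10 = 3×3 + 1
  3 = 3×1
so gcd(53, 10) = 1.
Back-substitute for Bézout coefficients:
  1 = 10 - 3×3
  ... = 10×(16) + 53×(-3)
Scale by 6: particular solution (96, -18); reduce m mod 53: (43, -8).
General solution: m = 43 + 53t, n = -8 - 10t for integer t.
275 ≤ 43 + 53t ≤ 1292 gives t ∈ [5, 23], which is 19 values.

19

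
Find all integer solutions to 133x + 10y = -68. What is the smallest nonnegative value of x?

gcd(133, 10) = 1.
1 divides -68, so solutions exist.
By Bézout, 133×(-3) + 10×(40) = 1.
Scale by -68/1 = -68: (x₀, y₀) = (204, -2720).
General solution: x = 204 + 10t, y = -2720 - 133t for integer t.
x ≥ 0: smallest is 204 mod 10 = 4 (at t = -20), with y = -60.

4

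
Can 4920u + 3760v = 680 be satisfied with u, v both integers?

yes

gcd(4920, 3760) = 40  (4920 = 1×3760 + 1160, 3760 = 3×1160 + 280, 1160 = 4×280 + 40, 280 = 7×40).
40 divides 680, so integer solutions exist.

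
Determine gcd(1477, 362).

gcd(1477, 362):
  1477 = 4*362 + 29
  362 = 12*29 + 14
  29 = 2*14 + 1
  14 = 14*1
so gcd(1477, 362) = 1.

1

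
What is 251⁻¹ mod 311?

57

gcd(311, 251) = 1.
By Bézout, 251·(57) + 311·(-46) = 1.
So 251·57 ≡ 1 (mod 311), and 57 mod 311 = 57.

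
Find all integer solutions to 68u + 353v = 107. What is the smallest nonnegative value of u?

339

gcd(353, 68) = 1.
1 divides 107, so solutions exist.
By Bézout, 68×(-109) + 353×(21) = 1.
Scale by 107/1 = 107: (u₀, v₀) = (-11663, 2247).
General solution: u = -11663 + 353t, v = 2247 - 68t for integer t.
u ≥ 0: smallest is -11663 mod 353 = 339 (at t = 34), with v = -65.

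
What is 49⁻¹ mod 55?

gcd(55, 49) = 1  (55 = 1*49 + 6, 49 = 8*6 + 1, 6 = 6*1).
Back-substituting, 49*(9) + 55*(-8) = 1.
So 49*9 ≡ 1 (mod 55), and 9 mod 55 = 9.

9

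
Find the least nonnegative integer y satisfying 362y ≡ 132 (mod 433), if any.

gcd(433, 362) = 1  (433 = 1·362 + 71, 362 = 5·71 + 7, 71 = 10·7 + 1, 7 = 7·1).
1 divides 132, so solutions exist.
Back-substituting, 362·(-61) + 433·(51) = 1.
So 362·(-61) ≡ 1 (mod 433); multiply by 132: y ≡ -8052 (mod 433).
Smallest nonnegative: y = -8052 mod 433 = 175.

175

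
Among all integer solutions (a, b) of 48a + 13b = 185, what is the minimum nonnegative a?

9

gcd(48, 13):
  48 = 3*13 + 9
  13 = 1*9 + 4
  9 = 2*4 + 1
  4 = 4*1
so gcd(48, 13) = 1.
1 divides 185, so solutions exist.
Back-substitute for Bézout coefficients:
  1 = 9 - 2*4
  ... = 48*(3) + 13*(-11)
Scale by 185/1 = 185: (a₀, b₀) = (555, -2035).
General solution: a = 555 + 13t, b = -2035 - 48t for integer t.
a ≥ 0: smallest is 555 mod 13 = 9 (at t = -42), with b = -19.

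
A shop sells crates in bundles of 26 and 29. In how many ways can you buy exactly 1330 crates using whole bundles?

2

Need nonnegative integers with 26j + 29k = 1330.
gcd(26, 29) = 1, and 26·(-10) + 29·(9) = 1.
So (j₀, k₀) = (-13300, 11970); general j = -13300 + 29t, k = 11970 - 26t.
j ≥ 0 ⇒ t ≥ 459; k ≥ 0 ⇒ t ≤ 460. That's 2 values of t.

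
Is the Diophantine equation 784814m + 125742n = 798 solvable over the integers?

yes

gcd(784814, 125742):
  784814 = 6*125742 + 30362
  125742 = 4*30362 + 4294
  30362 = 7*4294 + 304
  4294 = 14*304 + 38
  304 = 8*38
so gcd(784814, 125742) = 38.
38 divides 798, so integer solutions exist.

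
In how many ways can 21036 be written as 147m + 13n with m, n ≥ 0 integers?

gcd(147, 13) = 1.
By Bézout, 147·(-3) + 13·(34) = 1.
One solution: (7, 1539).
General: m = 7 + 13t, n = 1539 - 147t.
m ≥ 0 ⇒ t ≥ 0; n ≥ 0 ⇒ t ≤ 10. So t ∈ [0, 10]: 11 solutions.

11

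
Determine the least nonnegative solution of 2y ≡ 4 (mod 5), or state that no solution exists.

2

gcd(5, 2) = 1.
1 divides 4, so solutions exist.
By Bézout, 2*(-2) + 5*(1) = 1.
So 2*(-2) ≡ 1 (mod 5); multiply by 4: y ≡ -8 (mod 5).
Smallest nonnegative: y = -8 mod 5 = 2.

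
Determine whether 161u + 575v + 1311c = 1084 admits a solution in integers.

gcd(575, 161):
  575 = 3·161 + 92
  161 = 1·92 + 69
  92 = 1·69 + 23
  69 = 3·23
so gcd(575, 161) = 23.
gcd(23, 1311) = 23.
23 does not divide 1084 (remainder 3), so no integer solutions.

no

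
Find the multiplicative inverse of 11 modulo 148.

gcd(148, 11) = 1  (148 = 13·11 + 5, 11 = 2·5 + 1, 5 = 5·1).
Back-substituting, 11·(27) + 148·(-2) = 1.
So 11·27 ≡ 1 (mod 148), and 27 mod 148 = 27.

27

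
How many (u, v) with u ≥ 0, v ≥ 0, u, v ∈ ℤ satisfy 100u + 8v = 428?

gcd(100, 8) = 4.
By Bézout, 100×(1) + 8×(-12) = 4.
One solution: (1, 41).
General: u = 1 + 2t, v = 41 - 25t.
u ≥ 0 ⇒ t ≥ 0; v ≥ 0 ⇒ t ≤ 1. So t ∈ [0, 1]: 2 solutions.

2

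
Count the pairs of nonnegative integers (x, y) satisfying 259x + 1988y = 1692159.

23

gcd(1988, 259):
  1988 = 7·259 + 175
  259 = 1·175 + 84
  175 = 2·84 + 7
  84 = 12·7
so gcd(1988, 259) = 7.
Back-substitute for Bézout coefficients:
  7 = 175 - 2·84
  ... = 259·(-23) + 1988·(3)
Scale by 241737: one solution is (-5559951, 725211). Reduce x mod 284: (201, 825).
General: x = 201 + 284t, y = 825 - 37t.
x ≥ 0 ⇒ t ≥ 0; y ≥ 0 ⇒ t ≤ 22. So t ∈ [0, 22]: 23 solutions.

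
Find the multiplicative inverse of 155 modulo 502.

217

gcd(502, 155) = 1.
By Bézout, 155×(217) + 502×(-67) = 1.
So 155×217 ≡ 1 (mod 502), and 217 mod 502 = 217.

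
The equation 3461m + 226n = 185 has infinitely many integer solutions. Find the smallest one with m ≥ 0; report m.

gcd(3461, 226):
  3461 = 15×226 + 71
  226 = 3×71 + 13
  71 = 5×13 + 6
  13 = 2×6 + 1
  6 = 6×1
so gcd(3461, 226) = 1.
1 divides 185, so solutions exist.
Back-substitute for Bézout coefficients:
  1 = 13 - 2×6
  ... = 3461×(-35) + 226×(536)
Scale by 185/1 = 185: (m₀, n₀) = (-6475, 99160).
General solution: m = -6475 + 226t, n = 99160 - 3461t for integer t.
m ≥ 0: smallest is -6475 mod 226 = 79 (at t = 29), with n = -1209.

79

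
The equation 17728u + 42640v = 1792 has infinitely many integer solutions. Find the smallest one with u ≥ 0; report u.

1424

gcd(42640, 17728):
  42640 = 2×17728 + 7184
  17728 = 2×7184 + 3360
  7184 = 2×3360 + 464
  3360 = 7×464 + 112
  464 = 4×112 + 16
  112 = 7×16
so gcd(42640, 17728) = 16.
16 divides 1792, so solutions exist.
Back-substitute for Bézout coefficients:
  16 = 464 - 4×112
  ... = 17728×(-368) + 42640×(153)
Scale by 1792/16 = 112: (u₀, v₀) = (-41216, 17136).
General solution: u = -41216 + 2665t, v = 17136 - 1108t for integer t.
u ≥ 0: smallest is -41216 mod 2665 = 1424 (at t = 16), with v = -592.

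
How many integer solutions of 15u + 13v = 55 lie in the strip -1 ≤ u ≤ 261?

gcd(15, 13) = 1  (15 = 1×13 + 2, 13 = 6×2 + 1, 2 = 2×1).
Back-substituting, 15×(-6) + 13×(7) = 1.
Scale by 55: particular solution (-330, 385); reduce u mod 13: (8, -5).
General solution: u = 8 + 13t, v = -5 - 15t for integer t.
-1 ≤ 8 + 13t ≤ 261 gives t ∈ [0, 19], which is 20 values.

20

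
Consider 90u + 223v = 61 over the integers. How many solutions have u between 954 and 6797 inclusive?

26

gcd(223, 90) = 1  (223 = 2*90 + 43, 90 = 2*43 + 4, 43 = 10*4 + 3, 4 = 1*3 + 1, 3 = 3*1).
Back-substituting, 90*(57) + 223*(-23) = 1.
Scale by 61: particular solution (3477, -1403); reduce u mod 223: (132, -53).
General solution: u = 132 + 223t, v = -53 - 90t for integer t.
954 ≤ 132 + 223t ≤ 6797 gives t ∈ [4, 29], which is 26 values.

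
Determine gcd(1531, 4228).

1

gcd(4228, 1531):
  4228 = 2×1531 + 1166
  1531 = 1×1166 + 365
  1166 = 3×365 + 71
  365 = 5×71 + 10
  71 = 7×10 + 1
  10 = 10×1
so gcd(4228, 1531) = 1.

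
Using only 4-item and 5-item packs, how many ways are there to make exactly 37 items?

2

Need nonnegative integers with 4j + 5k = 37.
gcd(4, 5) = 1, and 4·(-1) + 5·(1) = 1.
So (j₀, k₀) = (-37, 37); general j = -37 + 5t, k = 37 - 4t.
j ≥ 0 ⇒ t ≥ 8; k ≥ 0 ⇒ t ≤ 9. That's 2 values of t.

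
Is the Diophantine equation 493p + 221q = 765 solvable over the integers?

gcd(493, 221) = 17.
17 divides 765, so integer solutions exist.

yes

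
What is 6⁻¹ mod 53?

9

gcd(53, 6) = 1.
By Bézout, 6×(9) + 53×(-1) = 1.
So 6×9 ≡ 1 (mod 53), and 9 mod 53 = 9.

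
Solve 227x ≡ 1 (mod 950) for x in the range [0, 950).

gcd(950, 227) = 1  (950 = 4·227 + 42, 227 = 5·42 + 17, 42 = 2·17 + 8, 17 = 2·8 + 1, 8 = 8·1).
Back-substituting, 227·(113) + 950·(-27) = 1.
So 227·113 ≡ 1 (mod 950), and 113 mod 950 = 113.

113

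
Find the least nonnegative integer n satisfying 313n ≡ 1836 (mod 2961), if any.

2106

gcd(2961, 313) = 1.
1 divides 1836, so solutions exist.
By Bézout, 313*(-473) + 2961*(50) = 1.
So 313*(-473) ≡ 1 (mod 2961); multiply by 1836: n ≡ -868428 (mod 2961).
Smallest nonnegative: n = -868428 mod 2961 = 2106.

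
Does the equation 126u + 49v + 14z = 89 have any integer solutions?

gcd(126, 49) = 7  (126 = 2*49 + 28, 49 = 1*28 + 21, 28 = 1*21 + 7, 21 = 3*7).
gcd(7, 14) = 7.
7 does not divide 89 (remainder 5), so no integer solutions.

no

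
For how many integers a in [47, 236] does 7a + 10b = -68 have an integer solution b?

gcd(10, 7) = 1.
By Bézout, 7×(3) + 10×(-2) = 1.
Particular solution: (6, -11).
General solution: a = 6 + 10t, b = -11 - 7t for integer t.
47 ≤ 6 + 10t ≤ 236 gives t ∈ [5, 23], which is 19 values.

19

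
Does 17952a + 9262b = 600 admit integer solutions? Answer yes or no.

gcd(17952, 9262):
  17952 = 1×9262 + 8690
  9262 = 1×8690 + 572
  8690 = 15×572 + 110
  572 = 5×110 + 22
  110 = 5×22
so gcd(17952, 9262) = 22.
22 does not divide 600 (remainder 6), so no integer solutions.

no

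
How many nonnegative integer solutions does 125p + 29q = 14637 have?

gcd(125, 29) = 1.
By Bézout, 125×(13) + 29×(-56) = 1.
One solution: (12, 453).
General: p = 12 + 29t, q = 453 - 125t.
p ≥ 0 ⇒ t ≥ 0; q ≥ 0 ⇒ t ≤ 3. So t ∈ [0, 3]: 4 solutions.

4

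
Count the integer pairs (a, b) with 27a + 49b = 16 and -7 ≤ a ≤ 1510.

31

gcd(49, 27) = 1.
By Bézout, 27×(20) + 49×(-11) = 1.
Particular solution: (26, -14).
General solution: a = 26 + 49t, b = -14 - 27t for integer t.
-7 ≤ 26 + 49t ≤ 1510 gives t ∈ [0, 30], which is 31 values.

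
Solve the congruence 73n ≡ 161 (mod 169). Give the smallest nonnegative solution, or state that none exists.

155

gcd(169, 73):
  169 = 2·73 + 23
  73 = 3·23 + 4
  23 = 5·4 + 3
  4 = 1·3 + 1
  3 = 3·1
so gcd(169, 73) = 1.
1 divides 161, so solutions exist.
Back-substitute for Bézout coefficients:
  1 = 4 - 1·3
  ... = 73·(44) + 169·(-19)
So 73·(44) ≡ 1 (mod 169); multiply by 161: n ≡ 7084 (mod 169).
Smallest nonnegative: n = 7084 mod 169 = 155.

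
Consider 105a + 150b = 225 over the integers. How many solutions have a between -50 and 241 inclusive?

gcd(150, 105) = 15  (150 = 1·105 + 45, 105 = 2·45 + 15, 45 = 3·15).
Back-substituting, 105·(3) + 150·(-2) = 15.
Scale by 15: particular solution (45, -30); reduce a mod 10: (5, -2).
General solution: a = 5 + 10t, b = -2 - 7t for integer t.
-50 ≤ 5 + 10t ≤ 241 gives t ∈ [-5, 23], which is 29 values.

29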